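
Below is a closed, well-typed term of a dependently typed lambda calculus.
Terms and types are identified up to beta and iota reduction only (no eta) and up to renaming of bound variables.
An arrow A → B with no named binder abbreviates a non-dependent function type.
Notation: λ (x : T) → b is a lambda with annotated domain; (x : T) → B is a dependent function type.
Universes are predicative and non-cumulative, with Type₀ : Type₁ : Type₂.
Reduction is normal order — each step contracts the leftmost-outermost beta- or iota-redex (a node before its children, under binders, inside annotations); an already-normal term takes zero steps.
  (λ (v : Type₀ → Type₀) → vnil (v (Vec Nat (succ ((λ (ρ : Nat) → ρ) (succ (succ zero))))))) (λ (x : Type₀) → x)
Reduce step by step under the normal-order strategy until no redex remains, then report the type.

normal-order reduction sequence:
  (λ (v : Type₀ → Type₀) → vnil (v (Vec Nat (succ ((λ (ρ : Nat) → ρ) (succ (succ zero))))))) (λ (x : Type₀) → x)
  ~> vnil ((λ (v : Type₀) → v) (Vec Nat (succ ((λ (ρ : Nat) → ρ) (succ (succ zero))))))
  ~> vnil (Vec Nat (succ ((λ (v : Nat) → v) (succ (succ zero)))))
  ~> vnil (Vec Nat (succ (succ (succ zero))))
the term's type:
  Vec (Vec Nat (succ (succ (succ zero)))) zero


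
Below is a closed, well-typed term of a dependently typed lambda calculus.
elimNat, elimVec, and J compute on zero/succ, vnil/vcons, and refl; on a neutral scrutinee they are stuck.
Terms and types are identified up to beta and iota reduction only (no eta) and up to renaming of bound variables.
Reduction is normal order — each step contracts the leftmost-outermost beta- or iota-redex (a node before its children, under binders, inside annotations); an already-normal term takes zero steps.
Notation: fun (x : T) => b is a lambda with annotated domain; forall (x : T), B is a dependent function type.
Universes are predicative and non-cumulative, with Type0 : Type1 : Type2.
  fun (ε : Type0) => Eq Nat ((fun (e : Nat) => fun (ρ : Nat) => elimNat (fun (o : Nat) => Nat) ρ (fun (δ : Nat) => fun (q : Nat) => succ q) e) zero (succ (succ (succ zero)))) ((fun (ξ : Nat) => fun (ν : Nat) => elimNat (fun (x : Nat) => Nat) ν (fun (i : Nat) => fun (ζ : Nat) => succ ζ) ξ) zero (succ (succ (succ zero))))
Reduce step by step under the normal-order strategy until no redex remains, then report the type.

normal-order reduction:
  fun (ε : Type0) => Eq Nat ((fun (e : Nat) => fun (ρ : Nat) => elimNat (fun (o : Nat) => Nat) ρ (fun (δ : Nat) => fun (q : Nat) => succ q) e) zero (succ (succ (succ zero)))) ((fun (ξ : Nat) => fun (ν : Nat) => elimNat (fun (x : Nat) => Nat) ν (fun (i : Nat) => fun (ζ : Nat) => succ ζ) ξ) zero (succ (succ (succ zero))))
  ~> fun (ε : Type0) => Eq Nat ((fun (e : Nat) => elimNat (fun (ρ : Nat) => Nat) e (fun (o : Nat) => fun (δ : Nat) => succ δ) zero) (succ (succ (succ zero)))) ((fun (q : Nat) => fun (ξ : Nat) => elimNat (fun (ν : Nat) => Nat) ξ (fun (x : Nat) => fun (i : Nat) => succ i) q) zero (succ (succ (succ zero))))
  ~> fun (ε : Type0) => Eq Nat (elimNat (fun (e : Nat) => Nat) (succ (succ (succ zero))) (fun (ρ : Nat) => fun (o : Nat) => succ o) zero) ((fun (δ : Nat) => fun (q : Nat) => elimNat (fun (ξ : Nat) => Nat) q (fun (ν : Nat) => fun (x : Nat) => succ x) δ) zero (succ (succ (succ zero))))
  ~> fun (ε : Type0) => Eq Nat (succ (succ (succ zero))) ((fun (e : Nat) => fun (ρ : Nat) => elimNat (fun (o : Nat) => Nat) ρ (fun (δ : Nat) => fun (q : Nat) => succ q) e) zero (succ (succ (succ zero))))
  ~> fun (ε : Type0) => Eq Nat (succ (succ (succ zero))) ((fun (e : Nat) => elimNat (fun (ρ : Nat) => Nat) e (fun (o : Nat) => fun (δ : Nat) => succ δ) zero) (succ (succ (succ zero))))
  ~> fun (ε : Type0) => Eq Nat (succ (succ (succ zero))) (elimNat (fun (e : Nat) => Nat) (succ (succ (succ zero))) (fun (ρ : Nat) => fun (o : Nat) => succ o) zero)
  ~> fun (ε : Type0) => Eq Nat (succ (succ (succ zero))) (succ (succ (succ zero)))
the term's type:
  forall (ε : Type0), Type0


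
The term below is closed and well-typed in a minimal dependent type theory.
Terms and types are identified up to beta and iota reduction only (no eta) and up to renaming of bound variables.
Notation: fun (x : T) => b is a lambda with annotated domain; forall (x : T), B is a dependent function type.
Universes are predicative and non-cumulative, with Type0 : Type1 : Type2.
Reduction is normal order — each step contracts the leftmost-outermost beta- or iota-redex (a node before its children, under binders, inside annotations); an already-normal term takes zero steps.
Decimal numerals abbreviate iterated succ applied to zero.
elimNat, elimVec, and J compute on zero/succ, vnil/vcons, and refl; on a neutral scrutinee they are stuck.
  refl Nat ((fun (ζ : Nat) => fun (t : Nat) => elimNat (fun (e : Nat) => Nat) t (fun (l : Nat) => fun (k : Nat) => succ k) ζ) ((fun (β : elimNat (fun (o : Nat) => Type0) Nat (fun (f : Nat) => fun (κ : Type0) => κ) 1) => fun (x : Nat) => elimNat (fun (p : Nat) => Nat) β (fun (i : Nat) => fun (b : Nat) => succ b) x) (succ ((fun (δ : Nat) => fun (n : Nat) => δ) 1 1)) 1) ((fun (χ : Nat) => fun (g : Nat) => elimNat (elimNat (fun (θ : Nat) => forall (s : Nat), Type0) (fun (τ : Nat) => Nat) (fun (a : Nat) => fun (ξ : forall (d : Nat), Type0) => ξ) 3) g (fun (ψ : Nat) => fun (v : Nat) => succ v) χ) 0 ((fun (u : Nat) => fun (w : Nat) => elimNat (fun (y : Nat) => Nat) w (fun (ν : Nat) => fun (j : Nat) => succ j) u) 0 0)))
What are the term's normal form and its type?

resulting normal form:
  refl Nat 3
type:
  Eq Nat 3 3


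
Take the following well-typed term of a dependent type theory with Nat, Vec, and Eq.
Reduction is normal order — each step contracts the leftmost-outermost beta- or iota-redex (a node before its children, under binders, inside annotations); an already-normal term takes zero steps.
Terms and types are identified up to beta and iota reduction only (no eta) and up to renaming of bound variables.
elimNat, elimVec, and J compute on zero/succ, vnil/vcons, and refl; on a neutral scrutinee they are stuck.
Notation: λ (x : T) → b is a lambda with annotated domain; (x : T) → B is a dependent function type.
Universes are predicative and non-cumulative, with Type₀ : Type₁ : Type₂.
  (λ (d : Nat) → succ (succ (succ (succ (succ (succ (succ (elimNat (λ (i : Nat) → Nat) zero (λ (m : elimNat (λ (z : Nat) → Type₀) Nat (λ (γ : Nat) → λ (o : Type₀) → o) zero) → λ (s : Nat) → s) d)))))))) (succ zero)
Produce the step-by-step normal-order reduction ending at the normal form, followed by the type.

normal-order reduction sequence:
  (λ (d : Nat) → succ (succ (succ (succ (succ (succ (succ (elimNat (λ (i : Nat) → Nat) zero (λ (m : elimNat (λ (z : Nat) → Type₀) Nat (λ (γ : Nat) → λ (o : Type₀) → o) zero) → λ (s : Nat) → s) d)))))))) (succ zero)
  ~> succ (succ (succ (succ (succ (succ (succ (elimNat (λ (d : Nat) → Nat) zero (λ (i : elimNat (λ (m : Nat) → Type₀) Nat (λ (z : Nat) → λ (γ : Type₀) → γ) zero) → λ (o : Nat) → o) (succ zero))))))))
  ~> succ (succ (succ (succ (succ (succ (succ ((λ (d : elimNat (λ (i : Nat) → Type₀) Nat (λ (m : Nat) → λ (z : Type₀) → z) zero) → λ (γ : Nat) → γ) zero (elimNat (λ (o : Nat) → Nat) zero (λ (s : elimNat (λ (ρ : Nat) → Type₀) Nat (λ (φ : Nat) → λ (k : Type₀) → k) zero) → λ (n : Nat) → n) zero))))))))
  ~> succ (succ (succ (succ (succ (succ (succ ((λ (d : Nat) → d) (elimNat (λ (i : Nat) → Nat) zero (λ (m : elimNat (λ (z : Nat) → Type₀) Nat (λ (γ : Nat) → λ (o : Type₀) → o) zero) → λ (s : Nat) → s) zero))))))))
  ~> succ (succ (succ (succ (succ (succ (succ (elimNat (λ (d : Nat) → Nat) zero (λ (i : elimNat (λ (m : Nat) → Type₀) Nat (λ (z : Nat) → λ (γ : Type₀) → γ) zero) → λ (o : Nat) → o) zero)))))))
  ~> succ (succ (succ (succ (succ (succ (succ zero))))))
the term's type:
  Nat


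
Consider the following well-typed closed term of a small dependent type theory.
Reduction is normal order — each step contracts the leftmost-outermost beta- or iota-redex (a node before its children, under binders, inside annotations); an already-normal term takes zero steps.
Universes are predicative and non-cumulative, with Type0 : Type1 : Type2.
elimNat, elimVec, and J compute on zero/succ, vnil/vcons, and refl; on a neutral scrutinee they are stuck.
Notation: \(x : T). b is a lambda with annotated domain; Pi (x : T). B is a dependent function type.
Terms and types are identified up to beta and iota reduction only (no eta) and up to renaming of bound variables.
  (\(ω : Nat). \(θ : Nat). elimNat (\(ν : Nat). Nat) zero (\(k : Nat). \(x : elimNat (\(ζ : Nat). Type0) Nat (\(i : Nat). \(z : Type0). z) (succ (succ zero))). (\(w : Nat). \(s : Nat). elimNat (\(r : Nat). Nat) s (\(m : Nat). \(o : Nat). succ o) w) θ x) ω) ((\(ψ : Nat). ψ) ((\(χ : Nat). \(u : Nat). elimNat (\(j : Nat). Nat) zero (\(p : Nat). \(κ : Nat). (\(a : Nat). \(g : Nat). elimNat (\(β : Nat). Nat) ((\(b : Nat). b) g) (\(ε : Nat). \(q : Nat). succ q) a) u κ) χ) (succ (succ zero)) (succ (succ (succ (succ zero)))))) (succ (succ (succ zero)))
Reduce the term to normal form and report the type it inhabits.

resulting normal form:
  succ (succ (succ (succ (succ (succ (succ (succ (succ (succ (succ (succ (succ (succ (succ (succ (succ (succ (succ (succ (succ (succ (succ (succ zero)))))))))))))))))))))))
type:
  Nat


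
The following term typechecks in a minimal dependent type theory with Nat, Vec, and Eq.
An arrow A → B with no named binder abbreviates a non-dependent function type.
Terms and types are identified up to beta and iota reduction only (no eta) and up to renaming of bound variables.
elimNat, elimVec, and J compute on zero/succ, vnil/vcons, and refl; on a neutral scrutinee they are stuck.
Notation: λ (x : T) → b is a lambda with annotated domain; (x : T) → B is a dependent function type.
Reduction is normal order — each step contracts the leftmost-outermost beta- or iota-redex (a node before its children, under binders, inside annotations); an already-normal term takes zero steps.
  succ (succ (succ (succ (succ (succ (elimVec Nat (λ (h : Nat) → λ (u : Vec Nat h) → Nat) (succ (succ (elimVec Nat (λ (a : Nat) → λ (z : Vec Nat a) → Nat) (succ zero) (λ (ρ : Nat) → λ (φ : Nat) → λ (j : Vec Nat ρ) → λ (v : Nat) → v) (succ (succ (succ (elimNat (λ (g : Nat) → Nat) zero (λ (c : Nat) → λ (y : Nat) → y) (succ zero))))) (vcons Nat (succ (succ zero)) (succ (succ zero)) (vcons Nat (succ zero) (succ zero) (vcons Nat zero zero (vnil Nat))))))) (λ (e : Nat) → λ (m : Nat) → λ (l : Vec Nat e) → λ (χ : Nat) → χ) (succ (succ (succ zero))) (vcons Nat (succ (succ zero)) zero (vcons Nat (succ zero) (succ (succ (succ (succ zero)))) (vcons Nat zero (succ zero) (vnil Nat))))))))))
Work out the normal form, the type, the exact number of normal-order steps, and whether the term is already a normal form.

normal form:
  succ (succ (succ (succ (succ (succ (succ (succ (succ zero))))))))
type:
  Nat
normal-order step count: 32
started in normal form: no
first redex: an elimVec iota-redex


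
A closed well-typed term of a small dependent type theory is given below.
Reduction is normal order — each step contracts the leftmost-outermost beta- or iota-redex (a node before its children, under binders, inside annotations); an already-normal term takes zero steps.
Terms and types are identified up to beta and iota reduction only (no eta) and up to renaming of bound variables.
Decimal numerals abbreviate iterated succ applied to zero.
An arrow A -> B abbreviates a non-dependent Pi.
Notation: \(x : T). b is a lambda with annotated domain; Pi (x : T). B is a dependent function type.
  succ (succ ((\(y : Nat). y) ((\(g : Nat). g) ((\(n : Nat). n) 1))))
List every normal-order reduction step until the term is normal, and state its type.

normal-order reduction:
  succ (succ ((\(y : Nat). y) ((\(g : Nat). g) ((\(n : Nat). n) 1))))
  ~> succ (succ ((\(y : Nat). y) ((\(g : Nat). g) 1)))
  ~> succ (succ ((\(y : Nat). y) 1))
  ~> 3
type:
  Nat


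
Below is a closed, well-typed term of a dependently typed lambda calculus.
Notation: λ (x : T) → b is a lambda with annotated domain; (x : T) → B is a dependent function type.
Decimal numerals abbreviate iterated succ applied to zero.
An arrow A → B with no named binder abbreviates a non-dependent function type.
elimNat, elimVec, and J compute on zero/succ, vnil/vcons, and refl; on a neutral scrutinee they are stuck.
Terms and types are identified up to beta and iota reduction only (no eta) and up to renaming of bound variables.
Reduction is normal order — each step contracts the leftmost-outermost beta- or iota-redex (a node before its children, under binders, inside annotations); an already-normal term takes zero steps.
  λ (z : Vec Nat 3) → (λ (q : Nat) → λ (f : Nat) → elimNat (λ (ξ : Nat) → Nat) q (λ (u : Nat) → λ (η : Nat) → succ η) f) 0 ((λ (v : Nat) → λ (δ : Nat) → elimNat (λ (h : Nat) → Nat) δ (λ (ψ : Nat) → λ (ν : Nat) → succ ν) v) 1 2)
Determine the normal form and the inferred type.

resulting normal form:
  λ (z : Vec Nat 3) → 3
type:
  Vec Nat 3 → Nat
observation: the term reaches its normal form after 18 normal-order steps.


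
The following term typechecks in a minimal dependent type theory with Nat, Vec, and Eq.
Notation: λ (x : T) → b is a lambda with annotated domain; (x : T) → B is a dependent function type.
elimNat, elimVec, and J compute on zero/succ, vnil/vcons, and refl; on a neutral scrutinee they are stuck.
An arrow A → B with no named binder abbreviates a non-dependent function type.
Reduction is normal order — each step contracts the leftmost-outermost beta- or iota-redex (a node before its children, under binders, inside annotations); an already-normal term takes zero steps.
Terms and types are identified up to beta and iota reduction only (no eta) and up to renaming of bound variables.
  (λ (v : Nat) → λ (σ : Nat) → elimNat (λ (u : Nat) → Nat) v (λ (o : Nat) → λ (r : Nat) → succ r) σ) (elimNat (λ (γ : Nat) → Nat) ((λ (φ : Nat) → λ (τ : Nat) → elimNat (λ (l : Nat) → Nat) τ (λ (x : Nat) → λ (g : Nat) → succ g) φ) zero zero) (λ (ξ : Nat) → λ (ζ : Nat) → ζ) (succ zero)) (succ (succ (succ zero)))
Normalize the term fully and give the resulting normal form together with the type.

resulting normal form:
  succ (succ (succ zero))
inferred type:
  Nat
observation: reduction starts at a beta-redex, and 19 normal-order steps reach the normal form.


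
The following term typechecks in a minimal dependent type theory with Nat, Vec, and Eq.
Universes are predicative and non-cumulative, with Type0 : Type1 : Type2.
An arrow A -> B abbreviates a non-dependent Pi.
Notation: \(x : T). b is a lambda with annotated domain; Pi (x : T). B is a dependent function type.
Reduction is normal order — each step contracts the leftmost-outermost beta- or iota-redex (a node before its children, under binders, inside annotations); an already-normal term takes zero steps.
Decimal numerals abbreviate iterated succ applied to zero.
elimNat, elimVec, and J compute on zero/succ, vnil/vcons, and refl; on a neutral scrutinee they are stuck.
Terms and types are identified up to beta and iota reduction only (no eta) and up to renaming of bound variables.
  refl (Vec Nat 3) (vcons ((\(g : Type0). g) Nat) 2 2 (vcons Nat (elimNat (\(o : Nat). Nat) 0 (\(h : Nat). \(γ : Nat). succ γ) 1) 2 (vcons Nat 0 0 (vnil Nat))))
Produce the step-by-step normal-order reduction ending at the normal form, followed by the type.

normal-order reduction:
  refl (Vec Nat 3) (vcons ((\(g : Type0). g) Nat) 2 2 (vcons Nat (elimNat (\(o : Nat). Nat) 0 (\(h : Nat). \(γ : Nat). succ γ) 1) 2 (vcons Nat 0 0 (vnil Nat))))
  ~> refl (Vec Nat 3) (vcons Nat 2 2 (vcons Nat (elimNat (\(g : Nat). Nat) 0 (\(o : Nat). \(h : Nat). succ h) 1) 2 (vcons Nat 0 0 (vnil Nat))))
  ~> refl (Vec Nat 3) (vcons Nat 2 2 (vcons Nat ((\(g : Nat). \(o : Nat). succ o) 0 (elimNat (\(h : Nat). Nat) 0 (\(γ : Nat). \(η : Nat). succ η) 0)) 2 (vcons Nat 0 0 (vnil Nat))))
  ~> refl (Vec Nat 3) (vcons Nat 2 2 (vcons Nat ((\(g : Nat). succ g) (elimNat (\(o : Nat). Nat) 0 (\(h : Nat). \(γ : Nat). succ γ) 0)) 2 (vcons Nat 0 0 (vnil Nat))))
  ~> refl (Vec Nat 3) (vcons Nat 2 2 (vcons Nat (succ (elimNat (\(g : Nat). Nat) 0 (\(o : Nat). \(h : Nat). succ h) 0)) 2 (vcons Nat 0 0 (vnil Nat))))
  ~> refl (Vec Nat 3) (vcons Nat 2 2 (vcons Nat 1 2 (vcons Nat 0 0 (vnil Nat))))
the term's type:
  Eq (Vec Nat 3) (vcons Nat 2 2 (vcons Nat 1 2 (vcons Nat 0 0 (vnil Nat)))) (vcons Nat 2 2 (vcons Nat 1 2 (vcons Nat 0 0 (vnil Nat))))


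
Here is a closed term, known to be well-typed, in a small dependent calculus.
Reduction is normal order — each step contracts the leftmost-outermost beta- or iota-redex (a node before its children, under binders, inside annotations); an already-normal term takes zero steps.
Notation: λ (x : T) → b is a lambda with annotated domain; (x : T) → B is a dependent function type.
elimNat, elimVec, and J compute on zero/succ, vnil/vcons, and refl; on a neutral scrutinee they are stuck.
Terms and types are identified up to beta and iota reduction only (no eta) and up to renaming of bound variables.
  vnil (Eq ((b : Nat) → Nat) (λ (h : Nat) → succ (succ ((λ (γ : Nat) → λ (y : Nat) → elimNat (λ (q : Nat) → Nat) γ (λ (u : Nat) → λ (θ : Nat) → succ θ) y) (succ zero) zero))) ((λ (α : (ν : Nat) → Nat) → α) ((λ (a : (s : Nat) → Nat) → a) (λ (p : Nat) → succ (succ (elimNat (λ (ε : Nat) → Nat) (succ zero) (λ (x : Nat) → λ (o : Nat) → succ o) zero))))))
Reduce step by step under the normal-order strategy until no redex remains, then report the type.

reduction (normal order):
  vnil (Eq ((b : Nat) → Nat) (λ (h : Nat) → succ (succ ((λ (γ : Nat) → λ (y : Nat) → elimNat (λ (q : Nat) → Nat) γ (λ (u : Nat) → λ (θ : Nat) → succ θ) y) (succ zero) zero))) ((λ (α : (ν : Nat) → Nat) → α) ((λ (a : (s : Nat) → Nat) → a) (λ (p : Nat) → succ (succ (elimNat (λ (ε : Nat) → Nat) (succ zero) (λ (x : Nat) → λ (o : Nat) → succ o) zero))))))
  ~> vnil (Eq ((b : Nat) → Nat) (λ (h : Nat) → succ (succ ((λ (γ : Nat) → elimNat (λ (y : Nat) → Nat) (succ zero) (λ (q : Nat) → λ (u : Nat) → succ u) γ) zero))) ((λ (θ : (α : Nat) → Nat) → θ) ((λ (ν : (a : Nat) → Nat) → ν) (λ (s : Nat) → succ (succ (elimNat (λ (p : Nat) → Nat) (succ zero) (λ (ε : Nat) → λ (x : Nat) → succ x) zero))))))
  ~> vnil (Eq ((b : Nat) → Nat) (λ (h : Nat) → succ (succ (elimNat (λ (γ : Nat) → Nat) (succ zero) (λ (y : Nat) → λ (q : Nat) → succ q) zero))) ((λ (u : (θ : Nat) → Nat) → u) ((λ (α : (ν : Nat) → Nat) → α) (λ (a : Nat) → succ (succ (elimNat (λ (s : Nat) → Nat) (succ zero) (λ (p : Nat) → λ (ε : Nat) → succ ε) zero))))))
  ~> vnil (Eq ((b : Nat) → Nat) (λ (h : Nat) → succ (succ (succ zero))) ((λ (γ : (y : Nat) → Nat) → γ) ((λ (q : (u : Nat) → Nat) → q) (λ (θ : Nat) → succ (succ (elimNat (λ (α : Nat) → Nat) (succ zero) (λ (ν : Nat) → λ (a : Nat) → succ a) zero))))))
  ~> vnil (Eq ((b : Nat) → Nat) (λ (h : Nat) → succ (succ (succ zero))) ((λ (γ : (y : Nat) → Nat) → γ) (λ (q : Nat) → succ (succ (elimNat (λ (u : Nat) → Nat) (succ zero) (λ (θ : Nat) → λ (α : Nat) → succ α) zero)))))
  ~> vnil (Eq ((b : Nat) → Nat) (λ (h : Nat) → succ (succ (succ zero))) (λ (γ : Nat) → succ (succ (elimNat (λ (y : Nat) → Nat) (succ zero) (λ (q : Nat) → λ (u : Nat) → succ u) zero))))
  ~> vnil (Eq ((b : Nat) → Nat) (λ (h : Nat) → succ (succ (succ zero))) (λ (γ : Nat) → succ (succ (succ zero))))
inferred type:
  Vec (Eq ((b : Nat) → Nat) (λ (h : Nat) → succ (succ (succ zero))) (λ (γ : Nat) → succ (succ (succ zero)))) zero


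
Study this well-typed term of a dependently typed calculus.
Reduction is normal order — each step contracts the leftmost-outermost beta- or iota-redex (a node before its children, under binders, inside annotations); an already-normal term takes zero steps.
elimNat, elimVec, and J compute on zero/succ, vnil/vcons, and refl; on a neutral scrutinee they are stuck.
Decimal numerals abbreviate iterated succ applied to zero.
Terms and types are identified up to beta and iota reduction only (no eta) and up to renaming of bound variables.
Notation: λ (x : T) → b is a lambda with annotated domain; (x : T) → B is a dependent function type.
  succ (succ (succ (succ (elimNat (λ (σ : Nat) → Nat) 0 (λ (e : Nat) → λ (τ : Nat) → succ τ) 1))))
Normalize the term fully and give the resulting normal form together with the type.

resulting normal form:
  5
type:
  Nat


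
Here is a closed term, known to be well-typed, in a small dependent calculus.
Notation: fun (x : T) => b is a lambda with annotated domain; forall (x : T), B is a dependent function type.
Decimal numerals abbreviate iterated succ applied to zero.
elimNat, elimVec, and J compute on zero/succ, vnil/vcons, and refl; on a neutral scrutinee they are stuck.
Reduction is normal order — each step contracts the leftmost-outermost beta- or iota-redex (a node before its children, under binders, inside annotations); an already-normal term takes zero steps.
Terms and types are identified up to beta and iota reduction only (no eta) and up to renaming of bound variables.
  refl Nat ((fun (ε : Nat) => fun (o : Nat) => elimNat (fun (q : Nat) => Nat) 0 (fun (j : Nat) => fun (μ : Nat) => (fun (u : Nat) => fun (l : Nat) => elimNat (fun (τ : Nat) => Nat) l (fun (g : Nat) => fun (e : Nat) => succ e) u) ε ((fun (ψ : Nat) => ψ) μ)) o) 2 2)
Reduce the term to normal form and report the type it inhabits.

resulting normal form:
  refl Nat 4
the term's type:
  Eq Nat 4 4
observation: 29 normal-order steps normalize the term, beginning with a beta-redex.


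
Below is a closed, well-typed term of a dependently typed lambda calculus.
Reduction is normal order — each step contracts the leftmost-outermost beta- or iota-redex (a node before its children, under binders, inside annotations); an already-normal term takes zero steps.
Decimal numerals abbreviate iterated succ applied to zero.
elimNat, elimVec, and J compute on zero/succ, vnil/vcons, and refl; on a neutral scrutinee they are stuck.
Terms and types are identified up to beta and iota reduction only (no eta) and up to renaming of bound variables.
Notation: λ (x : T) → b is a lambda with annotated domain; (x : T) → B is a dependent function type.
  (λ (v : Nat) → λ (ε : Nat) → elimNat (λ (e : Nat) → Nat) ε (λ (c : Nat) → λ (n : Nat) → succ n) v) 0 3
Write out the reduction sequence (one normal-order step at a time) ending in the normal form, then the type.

reduction (normal order):
  (λ (v : Nat) → λ (ε : Nat) → elimNat (λ (e : Nat) → Nat) ε (λ (c : Nat) → λ (n : Nat) → succ n) v) 0 3
  ~> (λ (v : Nat) → elimNat (λ (ε : Nat) → Nat) v (λ (e : Nat) → λ (c : Nat) → succ c) 0) 3
  ~> elimNat (λ (v : Nat) → Nat) 3 (λ (ε : Nat) → λ (e : Nat) → succ e) 0
  ~> 3
type:
  Nat


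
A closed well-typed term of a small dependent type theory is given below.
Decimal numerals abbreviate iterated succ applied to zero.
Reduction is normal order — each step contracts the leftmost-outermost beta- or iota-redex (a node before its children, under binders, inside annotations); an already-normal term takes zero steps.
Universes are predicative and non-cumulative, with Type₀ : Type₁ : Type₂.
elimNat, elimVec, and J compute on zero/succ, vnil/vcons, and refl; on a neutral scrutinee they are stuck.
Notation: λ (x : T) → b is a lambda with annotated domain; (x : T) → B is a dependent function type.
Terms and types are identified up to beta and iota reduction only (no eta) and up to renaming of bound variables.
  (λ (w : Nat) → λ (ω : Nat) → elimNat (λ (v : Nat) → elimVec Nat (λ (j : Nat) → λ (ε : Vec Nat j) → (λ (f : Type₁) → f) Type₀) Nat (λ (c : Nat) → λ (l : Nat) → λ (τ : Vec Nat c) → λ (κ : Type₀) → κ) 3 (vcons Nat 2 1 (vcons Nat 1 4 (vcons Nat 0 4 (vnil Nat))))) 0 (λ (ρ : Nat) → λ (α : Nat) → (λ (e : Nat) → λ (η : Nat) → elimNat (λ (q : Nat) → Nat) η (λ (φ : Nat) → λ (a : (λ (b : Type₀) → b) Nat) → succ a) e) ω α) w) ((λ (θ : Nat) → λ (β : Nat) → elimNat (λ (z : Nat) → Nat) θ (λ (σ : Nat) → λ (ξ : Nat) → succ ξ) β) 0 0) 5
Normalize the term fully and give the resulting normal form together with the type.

reduced normal form:
  0
type:
  Nat
observation: contracting a beta-redex first, the term normalizes in 40 steps.


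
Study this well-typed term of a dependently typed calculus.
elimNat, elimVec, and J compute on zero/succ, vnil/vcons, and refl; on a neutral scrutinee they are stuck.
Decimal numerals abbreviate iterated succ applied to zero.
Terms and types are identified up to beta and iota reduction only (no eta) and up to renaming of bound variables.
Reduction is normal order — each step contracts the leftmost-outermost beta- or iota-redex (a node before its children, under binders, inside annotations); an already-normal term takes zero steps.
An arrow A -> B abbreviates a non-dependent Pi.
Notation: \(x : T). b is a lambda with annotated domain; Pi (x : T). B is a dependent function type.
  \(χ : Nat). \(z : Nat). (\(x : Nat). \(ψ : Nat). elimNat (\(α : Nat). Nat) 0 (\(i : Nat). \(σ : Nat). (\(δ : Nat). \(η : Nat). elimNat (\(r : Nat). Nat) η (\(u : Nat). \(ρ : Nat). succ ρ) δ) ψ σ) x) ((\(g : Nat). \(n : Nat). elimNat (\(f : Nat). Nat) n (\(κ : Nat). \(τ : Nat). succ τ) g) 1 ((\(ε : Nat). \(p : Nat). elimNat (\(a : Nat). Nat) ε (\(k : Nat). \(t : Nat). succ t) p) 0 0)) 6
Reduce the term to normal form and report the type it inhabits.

reduced normal form:
  \(χ : Nat). \(z : Nat). 6
inferred type:
  Nat -> Nat -> Nat
observation: contracting a beta-redex first, the term normalizes in 36 steps.


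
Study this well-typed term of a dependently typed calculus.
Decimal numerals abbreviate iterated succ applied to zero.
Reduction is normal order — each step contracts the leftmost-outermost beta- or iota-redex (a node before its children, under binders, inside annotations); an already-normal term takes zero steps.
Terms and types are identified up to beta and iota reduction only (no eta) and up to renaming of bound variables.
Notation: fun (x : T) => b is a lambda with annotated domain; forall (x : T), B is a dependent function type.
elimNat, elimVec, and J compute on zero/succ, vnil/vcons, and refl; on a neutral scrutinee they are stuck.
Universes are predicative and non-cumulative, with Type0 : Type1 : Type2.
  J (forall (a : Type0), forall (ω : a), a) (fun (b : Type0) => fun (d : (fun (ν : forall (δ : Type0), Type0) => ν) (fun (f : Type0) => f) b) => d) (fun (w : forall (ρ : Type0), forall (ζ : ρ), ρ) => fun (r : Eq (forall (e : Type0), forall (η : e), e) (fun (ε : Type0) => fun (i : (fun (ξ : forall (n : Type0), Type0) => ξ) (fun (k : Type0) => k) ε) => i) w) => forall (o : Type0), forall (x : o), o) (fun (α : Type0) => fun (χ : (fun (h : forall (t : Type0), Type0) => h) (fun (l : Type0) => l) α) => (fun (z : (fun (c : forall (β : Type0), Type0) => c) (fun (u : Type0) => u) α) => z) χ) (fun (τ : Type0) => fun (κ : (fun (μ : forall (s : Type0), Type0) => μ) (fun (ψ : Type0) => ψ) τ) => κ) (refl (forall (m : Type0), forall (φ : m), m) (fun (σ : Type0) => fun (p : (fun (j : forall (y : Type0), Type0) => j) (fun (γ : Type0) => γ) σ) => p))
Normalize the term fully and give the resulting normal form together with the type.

normal form:
  fun (a : Type0) => fun (ω : a) => ω
the term's type:
  forall (a : Type0), forall (ω : a), a
observation: contracting a J iota-redex first, the term normalizes in 4 steps.


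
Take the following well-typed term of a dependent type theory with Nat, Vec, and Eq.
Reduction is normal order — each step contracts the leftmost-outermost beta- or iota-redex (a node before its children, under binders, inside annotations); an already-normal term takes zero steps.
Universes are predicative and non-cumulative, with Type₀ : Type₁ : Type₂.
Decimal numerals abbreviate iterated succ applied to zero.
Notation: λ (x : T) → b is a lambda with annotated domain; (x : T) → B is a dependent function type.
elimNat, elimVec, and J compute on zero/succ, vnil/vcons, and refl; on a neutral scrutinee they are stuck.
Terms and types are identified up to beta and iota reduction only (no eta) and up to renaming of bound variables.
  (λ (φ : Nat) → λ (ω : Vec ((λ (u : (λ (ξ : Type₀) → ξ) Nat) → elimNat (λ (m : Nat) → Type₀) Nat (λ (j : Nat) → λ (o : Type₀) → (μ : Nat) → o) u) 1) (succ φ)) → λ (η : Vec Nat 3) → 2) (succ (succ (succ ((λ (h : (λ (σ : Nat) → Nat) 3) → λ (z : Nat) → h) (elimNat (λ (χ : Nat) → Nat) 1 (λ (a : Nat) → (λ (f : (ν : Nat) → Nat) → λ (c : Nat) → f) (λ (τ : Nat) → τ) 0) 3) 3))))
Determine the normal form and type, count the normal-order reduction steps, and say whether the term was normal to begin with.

resulting normal form:
  λ (φ : Vec ((ω : Nat) → Nat) 5) → λ (u : Vec Nat 3) → 2
the term's type:
  (φ : Vec ((ω : Nat) → Nat) 5) → (u : Vec Nat 3) → Nat
normal-order step count: 24
term was already normal: no
first redex: a beta-redex


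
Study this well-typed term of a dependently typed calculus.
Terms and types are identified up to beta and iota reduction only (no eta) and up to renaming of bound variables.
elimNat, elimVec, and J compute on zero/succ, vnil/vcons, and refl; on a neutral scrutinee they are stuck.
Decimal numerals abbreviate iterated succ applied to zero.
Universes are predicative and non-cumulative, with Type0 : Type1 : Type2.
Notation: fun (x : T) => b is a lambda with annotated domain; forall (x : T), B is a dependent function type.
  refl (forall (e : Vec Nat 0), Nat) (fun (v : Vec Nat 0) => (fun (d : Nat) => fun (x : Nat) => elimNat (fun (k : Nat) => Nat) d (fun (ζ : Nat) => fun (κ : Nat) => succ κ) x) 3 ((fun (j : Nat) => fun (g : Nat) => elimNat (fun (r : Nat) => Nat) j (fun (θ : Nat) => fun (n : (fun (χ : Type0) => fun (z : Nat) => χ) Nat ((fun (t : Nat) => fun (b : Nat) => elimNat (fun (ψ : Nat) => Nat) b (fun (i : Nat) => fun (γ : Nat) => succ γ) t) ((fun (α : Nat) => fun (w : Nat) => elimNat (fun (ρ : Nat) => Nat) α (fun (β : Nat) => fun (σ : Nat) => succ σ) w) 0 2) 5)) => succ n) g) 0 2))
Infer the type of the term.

type:
  Eq (forall (e : Vec Nat 0), Nat) (fun (v : Vec Nat 0) => 5) (fun (d : Vec Nat 0) => 5)


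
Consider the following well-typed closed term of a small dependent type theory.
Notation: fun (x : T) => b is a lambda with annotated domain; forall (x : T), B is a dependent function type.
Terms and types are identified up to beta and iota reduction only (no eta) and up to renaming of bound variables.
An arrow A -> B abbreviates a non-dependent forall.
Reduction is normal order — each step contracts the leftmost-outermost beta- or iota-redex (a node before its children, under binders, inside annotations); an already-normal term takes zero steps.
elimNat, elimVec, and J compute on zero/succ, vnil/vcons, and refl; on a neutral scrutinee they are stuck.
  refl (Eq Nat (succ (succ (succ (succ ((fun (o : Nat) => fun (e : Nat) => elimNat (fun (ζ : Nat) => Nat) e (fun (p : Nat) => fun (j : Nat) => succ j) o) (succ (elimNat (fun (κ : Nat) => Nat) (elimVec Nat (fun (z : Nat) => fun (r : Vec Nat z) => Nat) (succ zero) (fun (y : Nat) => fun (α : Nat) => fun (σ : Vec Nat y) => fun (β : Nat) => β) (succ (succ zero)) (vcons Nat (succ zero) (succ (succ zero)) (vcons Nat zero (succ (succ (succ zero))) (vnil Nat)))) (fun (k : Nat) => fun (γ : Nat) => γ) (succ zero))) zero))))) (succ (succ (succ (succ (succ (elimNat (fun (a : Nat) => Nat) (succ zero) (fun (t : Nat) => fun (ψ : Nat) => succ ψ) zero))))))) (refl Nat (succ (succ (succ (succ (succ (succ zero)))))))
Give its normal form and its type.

normal form:
  refl (Eq Nat (succ (succ (succ (succ (succ (succ zero)))))) (succ (succ (succ (succ (succ (succ zero))))))) (refl Nat (succ (succ (succ (succ (succ (succ zero)))))))
inferred type:
  Eq (Eq Nat (succ (succ (succ (succ (succ (succ zero)))))) (succ (succ (succ (succ (succ (succ zero))))))) (refl Nat (succ (succ (succ (succ (succ (succ zero))))))) (refl Nat (succ (succ (succ (succ (succ (succ zero)))))))
observation: the first redex contracted is a beta-redex; the normal form is reached in 25 normal-order steps.


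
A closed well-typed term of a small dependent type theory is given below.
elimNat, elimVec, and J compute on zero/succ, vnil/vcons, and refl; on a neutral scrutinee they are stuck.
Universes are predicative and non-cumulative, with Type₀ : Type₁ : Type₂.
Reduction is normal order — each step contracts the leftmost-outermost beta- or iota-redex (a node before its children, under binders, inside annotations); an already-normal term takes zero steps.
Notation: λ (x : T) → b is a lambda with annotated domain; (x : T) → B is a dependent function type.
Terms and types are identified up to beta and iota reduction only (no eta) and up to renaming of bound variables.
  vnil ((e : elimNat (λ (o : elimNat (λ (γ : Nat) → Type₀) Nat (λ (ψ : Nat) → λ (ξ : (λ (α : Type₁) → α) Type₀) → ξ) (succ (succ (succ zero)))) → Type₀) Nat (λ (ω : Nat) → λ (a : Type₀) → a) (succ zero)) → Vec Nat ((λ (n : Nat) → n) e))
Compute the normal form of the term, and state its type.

reduced normal form:
  vnil ((e : Nat) → Vec Nat e)
inferred type:
  Vec ((e : Nat) → Vec Nat e) zero


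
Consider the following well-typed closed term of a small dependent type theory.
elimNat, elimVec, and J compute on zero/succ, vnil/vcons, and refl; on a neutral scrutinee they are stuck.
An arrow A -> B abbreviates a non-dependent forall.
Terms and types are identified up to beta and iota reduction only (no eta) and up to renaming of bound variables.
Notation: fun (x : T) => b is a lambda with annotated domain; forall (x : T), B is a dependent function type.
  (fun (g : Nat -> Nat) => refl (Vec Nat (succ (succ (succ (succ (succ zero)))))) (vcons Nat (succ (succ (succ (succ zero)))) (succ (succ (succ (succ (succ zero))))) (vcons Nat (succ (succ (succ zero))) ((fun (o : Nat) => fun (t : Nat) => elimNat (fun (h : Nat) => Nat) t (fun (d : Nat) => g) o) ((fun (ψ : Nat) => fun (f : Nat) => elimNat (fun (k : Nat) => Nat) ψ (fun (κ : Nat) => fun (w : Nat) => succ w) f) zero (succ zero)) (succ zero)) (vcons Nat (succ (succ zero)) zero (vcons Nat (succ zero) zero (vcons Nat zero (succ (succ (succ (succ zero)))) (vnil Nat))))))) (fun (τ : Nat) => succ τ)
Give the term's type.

the term's type:
  Eq (Vec Nat (succ (succ (succ (succ (succ zero)))))) (vcons Nat (succ (succ (succ (succ zero)))) (succ (succ (succ (succ (succ zero))))) (vcons Nat (succ (succ (succ zero))) (succ (succ zero)) (vcons Nat (succ (succ zero)) zero (vcons Nat (succ zero) zero (vcons Nat zero (succ (succ (succ (succ zero)))) (vnil Nat)))))) (vcons Nat (succ (succ (succ (succ zero)))) (succ (succ (succ (succ (succ zero))))) (vcons Nat (succ (succ (succ zero))) (succ (succ zero)) (vcons Nat (succ (succ zero)) zero (vcons Nat (succ zero) zero (vcons Nat zero (succ (succ (succ (succ zero)))) (vnil Nat))))))


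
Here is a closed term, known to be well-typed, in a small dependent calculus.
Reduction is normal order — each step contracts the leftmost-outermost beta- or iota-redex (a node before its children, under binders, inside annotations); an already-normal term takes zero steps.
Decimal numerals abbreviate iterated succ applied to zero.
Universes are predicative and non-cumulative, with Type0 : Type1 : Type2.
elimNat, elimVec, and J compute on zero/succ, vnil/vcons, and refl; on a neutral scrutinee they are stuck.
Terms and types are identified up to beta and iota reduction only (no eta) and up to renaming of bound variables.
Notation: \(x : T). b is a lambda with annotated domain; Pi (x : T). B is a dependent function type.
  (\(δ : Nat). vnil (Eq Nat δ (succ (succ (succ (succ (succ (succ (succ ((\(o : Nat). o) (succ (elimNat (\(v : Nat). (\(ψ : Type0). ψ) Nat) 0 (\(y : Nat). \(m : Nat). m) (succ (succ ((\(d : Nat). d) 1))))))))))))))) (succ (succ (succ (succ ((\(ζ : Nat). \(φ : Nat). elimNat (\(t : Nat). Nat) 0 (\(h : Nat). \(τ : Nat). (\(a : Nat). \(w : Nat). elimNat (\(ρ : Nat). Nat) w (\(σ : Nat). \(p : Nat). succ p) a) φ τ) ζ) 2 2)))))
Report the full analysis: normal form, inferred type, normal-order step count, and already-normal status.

normal form:
  vnil (Eq Nat 8 8)
inferred type:
  Vec (Eq Nat 8 8) 0
normal-order step count: 41
term was already normal: no
first contracted redex: a beta-redex


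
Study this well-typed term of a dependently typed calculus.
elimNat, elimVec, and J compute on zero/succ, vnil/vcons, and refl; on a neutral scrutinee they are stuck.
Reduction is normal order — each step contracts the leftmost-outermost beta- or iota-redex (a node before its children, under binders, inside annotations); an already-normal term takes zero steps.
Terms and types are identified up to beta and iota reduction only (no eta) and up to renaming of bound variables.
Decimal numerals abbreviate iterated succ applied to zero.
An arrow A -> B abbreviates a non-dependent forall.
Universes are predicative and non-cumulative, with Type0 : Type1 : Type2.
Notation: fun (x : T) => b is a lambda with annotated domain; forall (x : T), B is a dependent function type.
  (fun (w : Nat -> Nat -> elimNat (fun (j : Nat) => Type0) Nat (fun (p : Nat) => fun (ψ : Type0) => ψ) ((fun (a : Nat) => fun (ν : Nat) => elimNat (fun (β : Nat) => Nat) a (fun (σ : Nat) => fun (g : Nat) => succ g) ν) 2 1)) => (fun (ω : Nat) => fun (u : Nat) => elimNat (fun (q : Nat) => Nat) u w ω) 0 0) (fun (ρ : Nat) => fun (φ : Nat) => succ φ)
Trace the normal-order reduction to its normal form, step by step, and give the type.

normal-order reduction:
  (fun (w : Nat -> Nat -> elimNat (fun (j : Nat) => Type0) Nat (fun (p : Nat) => fun (ψ : Type0) => ψ) ((fun (a : Nat) => fun (ν : Nat) => elimNat (fun (β : Nat) => Nat) a (fun (σ : Nat) => fun (g : Nat) => succ g) ν) 2 1)) => (fun (ω : Nat) => fun (u : Nat) => elimNat (fun (q : Nat) => Nat) u w ω) 0 0) (fun (ρ : Nat) => fun (φ : Nat) => succ φ)
  ~> (fun (w : Nat) => fun (j : Nat) => elimNat (fun (p : Nat) => Nat) j (fun (ψ : Nat) => fun (a : Nat) => succ a) w) 0 0
  ~> (fun (w : Nat) => elimNat (fun (j : Nat) => Nat) w (fun (p : Nat) => fun (ψ : Nat) => succ ψ) 0) 0
  ~> elimNat (fun (w : Nat) => Nat) 0 (fun (j : Nat) => fun (p : Nat) => succ p) 0
  ~> 0
the term's type:
  Nat


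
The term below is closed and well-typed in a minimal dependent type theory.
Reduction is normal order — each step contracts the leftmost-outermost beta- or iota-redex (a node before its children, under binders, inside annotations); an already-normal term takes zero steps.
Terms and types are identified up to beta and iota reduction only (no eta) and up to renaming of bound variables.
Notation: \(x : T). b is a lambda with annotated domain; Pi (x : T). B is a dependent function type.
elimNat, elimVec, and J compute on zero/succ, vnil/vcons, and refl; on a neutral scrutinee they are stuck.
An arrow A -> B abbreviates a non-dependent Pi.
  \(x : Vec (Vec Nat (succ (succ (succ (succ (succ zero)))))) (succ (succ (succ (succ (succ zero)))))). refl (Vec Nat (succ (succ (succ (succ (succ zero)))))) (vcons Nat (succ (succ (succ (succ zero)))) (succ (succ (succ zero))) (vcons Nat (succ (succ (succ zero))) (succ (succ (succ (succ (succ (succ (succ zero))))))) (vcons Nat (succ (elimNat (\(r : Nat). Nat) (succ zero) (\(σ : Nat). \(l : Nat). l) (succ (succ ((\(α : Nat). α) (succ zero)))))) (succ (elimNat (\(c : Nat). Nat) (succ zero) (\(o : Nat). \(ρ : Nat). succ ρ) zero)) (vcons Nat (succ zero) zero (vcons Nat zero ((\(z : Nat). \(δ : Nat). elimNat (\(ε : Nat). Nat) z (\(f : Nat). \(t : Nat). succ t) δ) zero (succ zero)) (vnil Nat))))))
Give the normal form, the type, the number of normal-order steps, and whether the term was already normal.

resulting normal form:
  \(x : Vec (Vec Nat (succ (succ (succ (succ (succ zero)))))) (succ (succ (succ (succ (succ zero)))))). refl (Vec Nat (succ (succ (succ (succ (succ zero)))))) (vcons Nat (succ (succ (succ (succ zero)))) (succ (succ (succ zero))) (vcons Nat (succ (succ (succ zero))) (succ (succ (succ (succ (succ (succ (succ zero))))))) (vcons Nat (succ (succ zero)) (succ (succ zero)) (vcons Nat (succ zero) zero (vcons Nat zero (succ zero) (vnil Nat))))))
inferred type:
  Vec (Vec Nat (succ (succ (succ (succ (succ zero)))))) (succ (succ (succ (succ (succ zero))))) -> Eq (Vec Nat (succ (succ (succ (succ (succ zero)))))) (vcons Nat (succ (succ (succ (succ zero)))) (succ (succ (succ zero))) (vcons Nat (succ (succ (succ zero))) (succ (succ (succ (succ (succ (succ (succ zero))))))) (vcons Nat (succ (succ zero)) (succ (succ zero)) (vcons Nat (succ zero) zero (vcons Nat zero (succ zero) (vnil Nat)))))) (vcons Nat (succ (succ (succ (succ zero)))) (succ (succ (succ zero))) (vcons Nat (succ (succ (succ zero))) (succ (succ (succ (succ (succ (succ (succ zero))))))) (vcons Nat (succ (succ zero)) (succ (succ zero)) (vcons Nat (succ zero) zero (vcons Nat zero (succ zero) (vnil Nat))))))
steps to reach normal form (normal order): 18
term was already normal: no
first redex: an elimNat iota-redex
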